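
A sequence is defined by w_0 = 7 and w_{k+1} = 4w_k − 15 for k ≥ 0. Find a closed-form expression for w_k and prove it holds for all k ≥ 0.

Claim: w_k = 2·4^k + 5.

Base case: w_0 = 7, and 2·4^0 + 5 = 2 + 5 = 7.
Assume w_j = 2·4^j + 5 for some j ≥ 0.
Then w_{j+1} = 4w_j − 15 = 4·(2·4^j + 5) − 15 = 8·4^j + 20 − 15 = 2·4^{j+1} + 5.
Hence w_k = 2·4^k + 5 for every k ≥ 0, by induction.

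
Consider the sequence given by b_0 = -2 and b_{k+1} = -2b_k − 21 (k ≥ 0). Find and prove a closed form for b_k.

Claim: b_k = 5·(-2)^k − 7.

Base case: b_0 = -2, and 5·(-2)^0 − 7 = 5 − 7 = -2.
Assume b_r = 5·(-2)^r − 7 for some r ≥ 0.
Then b_{r+1} = -2b_r − 21 = -2·(5·(-2)^r − 7) − 21 = -10·(-2)^r + 14 − 21 = 5·(-2)^{r+1} − 7.
This completes the inductive step, so b_k = 5·(-2)^k − 7 for all k ≥ 0.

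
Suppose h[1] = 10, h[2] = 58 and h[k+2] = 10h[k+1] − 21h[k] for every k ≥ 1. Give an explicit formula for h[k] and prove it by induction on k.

Claim: h[k] = 7^k + 3^k.

Base cases: h[1] = 10 and 7^1 + 3^1 = 10; h[2] = 58 and 7^2 + 3^2 = 58.
Assume h[j] = 7^j + 3^j for all 1 ≤ j ≤ m, where m ≥ 2.
Then h[m+1] = 10h[m] − 21h[m−1] = 10·(7^m + 3^m) − 21·(7^{m−1} + 3^{m−1}) = (10·7 − 21)7^{m−1} + (10·3 − 21)3^{m−1} = 49·7^{m−1} + 9·3^{m−1} = 7^{m+1} + 3^{m+1}.
So the formula holds for m+1, and by strong induction h[k] = 7^k + 3^k for all k ≥ 1.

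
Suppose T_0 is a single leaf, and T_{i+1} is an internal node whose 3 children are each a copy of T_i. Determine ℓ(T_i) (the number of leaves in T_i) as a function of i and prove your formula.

Claim: ℓ(T_i) = 3^i.

Base case: ℓ(T_0) = 1, and 3^0 = 1.
Assume ℓ(T_j) = 3^j.
Then ℓ(T_{j+1}) = 3·ℓ(T_j) = 3·3^j = 3^{j+1}.
By induction, ℓ(T_i) = 3^i for all i ≥ 0.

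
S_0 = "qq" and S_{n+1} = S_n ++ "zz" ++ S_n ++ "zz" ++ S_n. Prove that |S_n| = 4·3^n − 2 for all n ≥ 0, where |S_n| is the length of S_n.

Base case: |S_0| = 2, and 4·3^0 − 2 = 2.
Assume |S_j| = 4·3^j − 2.
Then |S_{j+1}| = 3|S_j| + 4 = 3(4·3^j − 2) + 4 = 4·3^{j+1} − 6 + 4 = 4·3^{j+1} − 2.
Hence |S_n| = 4·3^n − 2 for every n ≥ 0, by induction.

|S_n| = 4·3^n − 2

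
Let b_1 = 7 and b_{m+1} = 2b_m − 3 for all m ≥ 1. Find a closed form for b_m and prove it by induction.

Claim: b_m = 2^{m+1} + 3.

Base case: b_1 = 7, and 2^{1+1} + 3 = 4 + 3 = 7.
Assume b_k = 2^{k+1} + 3 for some k ≥ 1.
Then b_{k+1} = 2b_k − 3 = 2·(2^{k+1} + 3) − 3 = 2^{k+2} + 6 − 3 = 2^{k+2} + 3.
Hence b_m = 2^{m+1} + 3 for every m ≥ 1, by induction.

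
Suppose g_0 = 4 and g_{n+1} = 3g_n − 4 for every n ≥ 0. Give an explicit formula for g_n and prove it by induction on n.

Claim: g_n = 2·3^n + 2.

Base case: g_0 = 4, and 2·3^0 + 2 = 2 + 2 = 4.
Assume g_j = 2·3^j + 2 for some j ≥ 0.
Then g_{j+1} = 3g_j − 4 = 3·(2·3^j + 2) − 4 = 6·3^j + 6 − 4 = 2·3^{j+1} + 2.
Hence g_n = 2·3^n + 2 for every n ≥ 0, by induction.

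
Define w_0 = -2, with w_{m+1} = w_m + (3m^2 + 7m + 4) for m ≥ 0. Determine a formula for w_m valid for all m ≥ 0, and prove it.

Claim: w_m = m^3 + 2m^2 + m − 2.

Base case: w_0 = -2, and 0^3 + 2·0^2 + 0 − 2 = -2.
Assume w_k = k^3 + 2k^2 + k − 2.
Then w_{k+1} = w_k + (3k^2 + 7k + 4) = (k^3 + 2k^2 + k − 2) + (3k^2 + 7k + 4) = k^3 + 5k^2 + 8k + 2,
and (k+1)^3 + 2·(k+1)^2 + (k+1) − 2 = k^3 + 5k^2 + 8k + 2.
Hence w_m = m^3 + 2m^2 + m − 2 for every m ≥ 0, by induction.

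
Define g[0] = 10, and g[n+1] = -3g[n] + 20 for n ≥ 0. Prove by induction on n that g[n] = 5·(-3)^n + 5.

Base case: g[0] = 10, and 5·(-3)^0 + 5 = 5 + 5 = 10.
Assume g[m] = 5·(-3)^m + 5 for some m ≥ 0.
Then g[m+1] = -3g[m] + 20 = -3·(5·(-3)^m + 5) + 20 = -15·(-3)^m − 15 + 20 = 5·(-3)^{m+1} + 5.
This completes the inductive step, so g[n] = 5·(-3)^n + 5 for all n ≥ 0.

g[n] = 5·(-3)^n + 5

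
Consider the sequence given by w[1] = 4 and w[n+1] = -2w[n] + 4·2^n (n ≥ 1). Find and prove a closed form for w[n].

Claim: w[n] = -(-2)^n + 2^n.

Base case: w[1] = 4, and -(-2)^1 + 2^1 = 2 + 2 = 4.
Assume w[m] = -(-2)^m + 2^m for some m ≥ 1.
Then w[m+1] = -2w[m] + 4·2^m = -2·(-(-2)^m + 2^m) + 4·2^m = -(-2)^{m+1} − 2·2^m + 4·2^m = -(-2)^{m+1} + 2·2^m = -(-2)^{m+1} + 2^{m+1}.
By induction, w[n] = -(-2)^n + 2^n for all n ≥ 1.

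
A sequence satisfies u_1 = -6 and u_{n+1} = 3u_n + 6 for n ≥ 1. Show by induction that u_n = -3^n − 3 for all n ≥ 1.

Base case: u_1 = -6, and -3^1 − 3 = -3 − 3 = -6.
Assume u_j = -3^j − 3 for some j ≥ 1.
Then u_{j+1} = 3u_j + 6 = 3·(-3^j − 3) + 6 = -3^{j+1} − 9 + 6 = -3^{j+1} − 3.
Hence u_n = -3^n − 3 for every n ≥ 1, by induction.

u_n = -3^n − 3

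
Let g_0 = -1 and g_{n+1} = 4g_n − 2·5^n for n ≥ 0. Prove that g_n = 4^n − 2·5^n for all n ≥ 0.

Base case: g_0 = -1, and 4^0 − 2·5^0 = 1 − 2 = -1.
Assume g_k = 4^k − 2·5^k for some k ≥ 0.
Then g_{k+1} = 4g_k − 2·5^k = 4·(4^k − 2·5^k) − 2·5^k = 4^{k+1} − 8·5^k − 2·5^k = 4^{k+1} − 10·5^k = 4^{k+1} − 2·5^{k+1}.
By induction, g_n = 4^n − 2·5^n for all n ≥ 0.

g_n = 4^n − 2·5^n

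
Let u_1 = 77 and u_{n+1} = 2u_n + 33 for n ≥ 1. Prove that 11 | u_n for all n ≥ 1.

Base case: u_1 = 77 = 11·7, so 11 | u_1.
Assume 11 | u_r, so u_r = 11t for some integer t.
Then u_{r+1} = 2u_r + 33 = 2·(11t) + 33 = 11(2t + 3), so 11 | u_{r+1}.
So the property holds for r+1, and by induction 11 | u_n for all n ≥ 1.

11 | u_n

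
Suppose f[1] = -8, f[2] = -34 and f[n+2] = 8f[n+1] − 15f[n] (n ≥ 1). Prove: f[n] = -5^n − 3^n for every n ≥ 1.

Base cases: f[1] = -8 and -5^1 − 3^1 = -8; f[2] = -34 and -5^2 − 3^2 = -34.
Assume f[j] = -5^j − 3^j for all 1 ≤ j ≤ m, where m ≥ 2.
Then f[m+1] = 8f[m] − 15f[m−1] = 8·(-5^m − 3^m) − 15·(-5^{m−1} − 3^{m−1}) = -(8·5 − 15)5^{m−1} − (8·3 − 15)3^{m−1} = -25·5^{m−1} − 9·3^{m−1} = -5^{m+1} − 3^{m+1}.
This completes the inductive step, so f[n] = -5^n − 3^n for all n ≥ 1.

f[n] = -5^n − 3^n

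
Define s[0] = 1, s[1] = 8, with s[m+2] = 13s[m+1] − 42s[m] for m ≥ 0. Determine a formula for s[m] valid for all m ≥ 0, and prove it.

Claim: s[m] = 2·7^m − 6^m.

Base cases: s[0] = 1 and 2·7^0 − 6^0 = 1; s[1] = 8 and 2·7^1 − 6^1 = 8.
Assume s[i] = 2·7^i − 6^i for all 0 ≤ i ≤ j, where j ≥ 1.
Then s[j+1] = 13s[j] − 42s[j−1] = 13·(2·7^j − 6^j) − 42·(2·7^{j−1} − 6^{j−1}) = 2·(13·7 − 42)7^{j−1} − (13·6 − 42)6^{j−1} = 98·7^{j−1} − 36·6^{j−1} = 2·7^{j+1} − 6^{j+1}.
This completes the inductive step, so s[m] = 2·7^m − 6^m for all m ≥ 0.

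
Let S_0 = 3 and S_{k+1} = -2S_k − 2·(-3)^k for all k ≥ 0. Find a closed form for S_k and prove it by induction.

Claim: S_k = (-2)^k + 2·(-3)^k.

Base case: S_0 = 3, and (-2)^0 + 2·(-3)^0 = 1 + 2 = 3.
Assume S_m = (-2)^m + 2·(-3)^m for some m ≥ 0.
Then S_{m+1} = -2S_m − 2·(-3)^m = -2·((-2)^m + 2·(-3)^m) − 2·(-3)^m = (-2)^{m+1} − 4·(-3)^m − 2·(-3)^m = (-2)^{m+1} − 6·(-3)^m = (-2)^{m+1} + 2·(-3)^{m+1}.
So the formula holds for m+1, and by induction S_k = (-2)^k + 2·(-3)^k for all k ≥ 0.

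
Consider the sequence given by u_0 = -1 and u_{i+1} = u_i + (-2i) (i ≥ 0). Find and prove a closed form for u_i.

Claim: u_i = -i^2 + i − 1.

Base case: u_0 = -1, and -0^2 + 0 − 1 = -1.
Assume u_k = -k^2 + k − 1.
Then u_{k+1} = u_k + (-2k) = (-k^2 + k − 1) + (-2k) = -k^2 − k − 1,
and -(k+1)^2 + (k+1) − 1 = -k^2 − k − 1.
Hence u_i = -i^2 + i − 1 for every i ≥ 0, by induction.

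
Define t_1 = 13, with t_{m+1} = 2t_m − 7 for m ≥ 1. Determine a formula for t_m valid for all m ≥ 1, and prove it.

Claim: t_m = 3·2^m + 7.

Base case: t_1 = 13, and 3·2^1 + 7 = 6 + 7 = 13.
Assume t_r = 3·2^r + 7 for some r ≥ 1.
Then t_{r+1} = 2t_r − 7 = 2·(3·2^r + 7) − 7 = 6·2^r + 14 − 7 = 3·2^{r+1} + 7.
By induction, t_m = 3·2^m + 7 for all m ≥ 1.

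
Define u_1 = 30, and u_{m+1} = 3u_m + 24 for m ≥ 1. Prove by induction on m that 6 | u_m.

Base case: u_1 = 30 = 6·5, so 6 | u_1.
Assume 6 | u_j, so u_j = 6t for some integer t.
Then u_{j+1} = 3u_j + 24 = 3·(6t) + 24 = 6(3t + 4), so 6 | u_{j+1}.
Hence 6 | u_m for every m ≥ 1, by induction.

6 | u_m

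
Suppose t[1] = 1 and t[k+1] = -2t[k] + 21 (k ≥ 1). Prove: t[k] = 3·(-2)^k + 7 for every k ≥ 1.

Base case: t[1] = 1, and 3·(-2)^1 + 7 = -6 + 7 = 1.
Assume t[m] = 3·(-2)^m + 7 for some m ≥ 1.
Then t[m+1] = -2t[m] + 21 = -2·(3·(-2)^m + 7) + 21 = -6·(-2)^m − 14 + 21 = 3·(-2)^{m+1} + 7.
This completes the inductive step, so t[k] = 3·(-2)^k + 7 for all k ≥ 1.

t[k] = 3·(-2)^k + 7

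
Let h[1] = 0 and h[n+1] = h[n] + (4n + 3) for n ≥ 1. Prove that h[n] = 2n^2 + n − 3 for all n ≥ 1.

Base case: h[1] = 0, and 2·1^2 + 1 − 3 = 0.
Assume h[m] = 2m^2 + m − 3.
Then h[m+1] = h[m] + (4m + 3) = (2m^2 + m − 3) + (4m + 3) = 2m^2 + 5m,
and 2·(m+1)^2 + (m+1) − 3 = 2m^2 + 5m.
This completes the inductive step, so h[n] = 2n^2 + n − 3 for all n ≥ 1.

h[n] = 2n^2 + n − 3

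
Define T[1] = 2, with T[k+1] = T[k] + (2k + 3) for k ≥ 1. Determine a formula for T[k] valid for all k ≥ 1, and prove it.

Claim: T[k] = k^2 + 2k − 1.

Base case: T[1] = 2, and 1^2 + 2·1 − 1 = 2.
Assume T[m] = m^2 + 2m − 1.
Then T[m+1] = T[m] + (2m + 3) = (m^2 + 2m − 1) + (2m + 3) = m^2 + 4m + 2,
and (m+1)^2 + 2·(m+1) − 1 = m^2 + 4m + 2.
By induction, T[k] = k^2 + 2k − 1 for all k ≥ 1.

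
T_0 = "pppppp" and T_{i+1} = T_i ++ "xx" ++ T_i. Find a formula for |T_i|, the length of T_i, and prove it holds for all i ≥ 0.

Claim: |T_i| = 2^{i+3} − 2.

Base case: |T_0| = 6, and 2^{0+3} − 2 = 6.
Assume |T_m| = 2^{m+3} − 2.
Then |T_{m+1}| = |T_m| + 2 + |T_m| = 2|T_m| + 2 = 2(2^{m+3} − 2) + 2 = 2^{m+1+3} − 4 + 2 = 2^{m+1+3} − 2.
So the formula holds for m+1, and by induction |T_i| = 2^{i+3} − 2 for all i ≥ 0.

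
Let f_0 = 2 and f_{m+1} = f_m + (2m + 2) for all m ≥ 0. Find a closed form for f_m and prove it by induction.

Claim: f_m = m^2 + m + 2.

Base case: f_0 = 2, and 0^2 + 0 + 2 = 2.
Assume f_k = k^2 + k + 2.
Then f_{k+1} = f_k + (2k + 2) = (k^2 + k + 2) + (2k + 2) = k^2 + 3k + 4,
and (k+1)^2 + (k+1) + 2 = k^2 + 3k + 4.
This completes the inductive step, so f_m = m^2 + m + 2 for all m ≥ 0.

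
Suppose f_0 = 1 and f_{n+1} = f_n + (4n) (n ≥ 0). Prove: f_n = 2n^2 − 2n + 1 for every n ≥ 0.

Base case: f_0 = 1, and 2·0^2 − 2·0 + 1 = 1.
Assume f_k = 2k^2 − 2k + 1.
Then f_{k+1} = f_k + (4k) = (2k^2 − 2k + 1) + (4k) = 2k^2 + 2k + 1,
and 2·(k+1)^2 − 2·(k+1) + 1 = 2k^2 + 2k + 1.
This completes the inductive step, so f_n = 2n^2 − 2n + 1 for all n ≥ 0.

f_n = 2n^2 − 2n + 1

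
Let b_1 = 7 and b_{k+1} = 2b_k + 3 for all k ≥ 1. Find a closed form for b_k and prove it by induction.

Claim: b_k = 5·2^k − 3.

Base case: b_1 = 7, and 5·2^1 − 3 = 10 − 3 = 7.
Assume b_m = 5·2^m − 3 for some m ≥ 1.
Then b_{m+1} = 2b_m + 3 = 2·(5·2^m − 3) + 3 = 10·2^m − 6 + 3 = 5·2^{m+1} − 3.
By induction, b_k = 5·2^k − 3 for all k ≥ 1.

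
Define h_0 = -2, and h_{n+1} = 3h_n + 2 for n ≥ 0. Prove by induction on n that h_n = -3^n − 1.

Base case: h_0 = -2, and -3^0 − 1 = -1 − 1 = -2.
Assume h_j = -3^j − 1 for some j ≥ 0.
Then h_{j+1} = 3h_j + 2 = 3·(-3^j − 1) + 2 = -3^{j+1} − 3 + 2 = -3^{j+1} − 1.
Hence h_n = -3^n − 1 for every n ≥ 0, by induction.

h_n = -3^n − 1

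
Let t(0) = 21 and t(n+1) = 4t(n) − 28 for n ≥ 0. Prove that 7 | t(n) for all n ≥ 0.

Base case: t(0) = 21 = 7·3, so 7 | t(0).
Assume 7 | t(r), so t(r) = 7s for some integer s.
Then t(r+1) = 4t(r) − 28 = 4·(7s) − 28 = 7(4s − 4), so 7 | t(r+1).
So the property holds for r+1, and by induction 7 | t(n) for all n ≥ 0.

7 | t(n)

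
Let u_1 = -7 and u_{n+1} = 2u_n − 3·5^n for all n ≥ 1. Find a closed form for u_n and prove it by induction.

Claim: u_n = -2^n − 5^n.

Base case: u_1 = -7, and -2^1 − 5^1 = -2 − 5 = -7.
Assume u_k = -2^k − 5^k for some k ≥ 1.
Then u_{k+1} = 2u_k − 3·5^k = 2·(-2^k − 5^k) − 3·5^k = -2^{k+1} − 2·5^k − 3·5^k = -2^{k+1} − 5·5^k = -2^{k+1} − 5^{k+1}.
So the formula holds for k+1, and by induction u_n = -2^n − 5^n for all n ≥ 1.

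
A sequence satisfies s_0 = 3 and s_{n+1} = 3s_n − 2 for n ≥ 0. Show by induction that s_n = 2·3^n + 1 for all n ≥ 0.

Base case: s_0 = 3, and 2·3^0 + 1 = 2 + 1 = 3.
Assume s_m = 2·3^m + 1 for some m ≥ 0.
Then s_{m+1} = 3s_m − 2 = 3·(2·3^m + 1) − 2 = 6·3^m + 3 − 2 = 2·3^{m+1} + 1.
This completes the inductive step, so s_n = 2·3^n + 1 for all n ≥ 0.

s_n = 2·3^n + 1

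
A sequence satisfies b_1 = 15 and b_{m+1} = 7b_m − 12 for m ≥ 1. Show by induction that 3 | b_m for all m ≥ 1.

Base case: b_1 = 15 = 3·5, so 3 | b_1.
Assume 3 | b_r, so b_r = 3t for some integer t.
Then b_{r+1} = 7b_r − 12 = 7·(3t) − 12 = 3(7t − 4), so 3 | b_{r+1}.
Hence 3 | b_m for every m ≥ 1, by induction.

3 | b_m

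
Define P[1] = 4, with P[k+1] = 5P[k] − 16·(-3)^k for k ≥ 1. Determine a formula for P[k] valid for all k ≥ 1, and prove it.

Claim: P[k] = 2·5^k + 2·(-3)^k.

Base case: P[1] = 4, and 2·5^1 + 2·(-3)^1 = 10 − 6 = 4.
Assume P[m] = 2·5^m + 2·(-3)^m for some m ≥ 1.
Then P[m+1] = 5P[m] − 16·(-3)^m = 5·(2·5^m + 2·(-3)^m) − 16·(-3)^m = 2·5^{m+1} + 10·(-3)^m − 16·(-3)^m = 2·5^{m+1} − 6·(-3)^m = 2·5^{m+1} + 2·(-3)^{m+1}.
By induction, P[k] = 2·5^k + 2·(-3)^k for all k ≥ 1.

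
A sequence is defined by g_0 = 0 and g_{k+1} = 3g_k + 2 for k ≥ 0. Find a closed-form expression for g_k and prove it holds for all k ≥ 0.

Claim: g_k = 3^k − 1.

Base case: g_0 = 0, and 3^0 − 1 = 1 − 1 = 0.
Assume g_j = 3^j − 1 for some j ≥ 0.
Then g_{j+1} = 3g_j + 2 = 3·(3^j − 1) + 2 = 3^{j+1} − 3 + 2 = 3^{j+1} − 1.
By induction, g_k = 3^k − 1 for all k ≥ 0.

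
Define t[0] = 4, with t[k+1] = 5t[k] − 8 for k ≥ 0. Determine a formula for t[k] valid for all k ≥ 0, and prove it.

Claim: t[k] = 2·5^k + 2.

Base case: t[0] = 4, and 2·5^0 + 2 = 2 + 2 = 4.
Assume t[m] = 2·5^m + 2 for some m ≥ 0.
Then t[m+1] = 5t[m] − 8 = 5·(2·5^m + 2) − 8 = 10·5^m + 10 − 8 = 2·5^{m+1} + 2.
Hence t[k] = 2·5^k + 2 for every k ≥ 0, by induction.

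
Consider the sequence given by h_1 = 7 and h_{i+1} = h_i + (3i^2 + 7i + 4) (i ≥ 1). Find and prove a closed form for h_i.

Claim: h_i = i^3 + 2i^2 + i + 3.

Base case: h_1 = 7, and 1^3 + 2·1^2 + 1 + 3 = 7.
Assume h_m = m^3 + 2m^2 + m + 3.
Then h_{m+1} = h_m + (3m^2 + 7m + 4) = (m^3 + 2m^2 + m + 3) + (3m^2 + 7m + 4) = m^3 + 5m^2 + 8m + 7,
and (m+1)^3 + 2·(m+1)^2 + (m+1) + 3 = m^3 + 5m^2 + 8m + 7.
By induction, h_i = i^3 + 2i^2 + i + 3 for all i ≥ 1.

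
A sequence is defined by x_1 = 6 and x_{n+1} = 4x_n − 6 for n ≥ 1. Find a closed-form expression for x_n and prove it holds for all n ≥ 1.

Claim: x_n = 4^n + 2.

Base case: x_1 = 6, and 4^1 + 2 = 4 + 2 = 6.
Assume x_k = 4^k + 2 for some k ≥ 1.
Then x_{k+1} = 4x_k − 6 = 4·(4^k + 2) − 6 = 4^{k+1} + 8 − 6 = 4^{k+1} + 2.
By induction, x_n = 4^n + 2 for all n ≥ 1.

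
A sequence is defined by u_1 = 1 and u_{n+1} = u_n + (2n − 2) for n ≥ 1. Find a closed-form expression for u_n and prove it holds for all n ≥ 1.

Claim: u_n = n^2 − 3n + 3.

Base case: u_1 = 1, and 1^2 − 3·1 + 3 = 1.
Assume u_j = j^2 − 3j + 3.
Then u_{j+1} = u_j + (2j − 2) = (j^2 − 3j + 3) + (2j − 2) = j^2 − j + 1,
and (j+1)^2 − 3·(j+1) + 3 = j^2 − j + 1.
By induction, u_n = n^2 − 3n + 3 for all n ≥ 1.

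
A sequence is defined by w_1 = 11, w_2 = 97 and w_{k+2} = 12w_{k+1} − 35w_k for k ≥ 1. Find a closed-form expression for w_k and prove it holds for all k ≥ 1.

Claim: w_k = 3·7^k − 2·5^k.

Base cases: w_1 = 11 and 3·7^1 − 2·5^1 = 11; w_2 = 97 and 3·7^2 − 2·5^2 = 97.
Assume w_j = 3·7^j − 2·5^j for all 1 ≤ j ≤ r, where r ≥ 2.
Then w_{r+1} = 12w_r − 35w_{r−1} = 12·(3·7^r − 2·5^r) − 35·(3·7^{r−1} − 2·5^{r−1}) = 3·(12·7 − 35)7^{r−1} − 2·(12·5 − 35)5^{r−1} = 147·7^{r−1} − 50·5^{r−1} = 3·7^{r+1} − 2·5^{r+1}.
By strong induction, w_k = 3·7^k − 2·5^k for all k ≥ 1.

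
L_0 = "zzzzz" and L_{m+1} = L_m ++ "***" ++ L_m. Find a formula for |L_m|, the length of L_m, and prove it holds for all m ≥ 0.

Claim: |L_m| = 2^{m+3} − 3.

Base case: |L_0| = 5, and 2^{0+3} − 3 = 5.
Assume |L_r| = 2^{r+3} − 3.
Then |L_{r+1}| = |L_r| + 3 + |L_r| = 2|L_r| + 3 = 2(2^{r+3} − 3) + 3 = 2^{r+1+3} − 6 + 3 = 2^{r+1+3} − 3.
This completes the inductive step, so |L_m| = 2^{m+3} − 3 for all m ≥ 0.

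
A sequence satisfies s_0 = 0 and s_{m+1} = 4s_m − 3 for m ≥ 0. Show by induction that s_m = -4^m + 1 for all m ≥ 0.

Base case: s_0 = 0, and -4^0 + 1 = -1 + 1 = 0.
Assume s_k = -4^k + 1 for some k ≥ 0.
Then s_{k+1} = 4s_k − 3 = 4·(-4^k + 1) − 3 = -4^{k+1} + 4 − 3 = -4^{k+1} + 1.
Hence s_m = -4^m + 1 for every m ≥ 0, by induction.

s_m = -4^m + 1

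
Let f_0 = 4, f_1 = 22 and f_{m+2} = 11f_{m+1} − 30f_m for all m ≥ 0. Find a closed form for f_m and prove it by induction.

Claim: f_m = 2·6^m + 2·5^m.

Base cases: f_0 = 4 and 2·6^0 + 2·5^0 = 4; f_1 = 22 and 2·6^1 + 2·5^1 = 22.
Assume f_j = 2·6^j + 2·5^j for all 0 ≤ j ≤ k, where k ≥ 1.
Then f_{k+1} = 11f_k − 30f_{k−1} = 11·(2·6^k + 2·5^k) − 30·(2·6^{k−1} + 2·5^{k−1}) = 2·(11·6 − 30)6^{k−1} + 2·(11·5 − 30)5^{k−1} = 72·6^{k−1} + 50·5^{k−1} = 2·6^{k+1} + 2·5^{k+1}.
This completes the inductive step, so f_m = 2·6^m + 2·5^m for all m ≥ 0.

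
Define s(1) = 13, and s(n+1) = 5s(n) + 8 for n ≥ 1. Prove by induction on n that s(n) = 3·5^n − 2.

Base case: s(1) = 13, and 3·5^1 − 2 = 15 − 2 = 13.
Assume s(j) = 3·5^j − 2 for some j ≥ 1.
Then s(j+1) = 5s(j) + 8 = 5·(3·5^j − 2) + 8 = 15·5^j − 10 + 8 = 3·5^{j+1} − 2.
So the formula holds for j+1, and by induction s(n) = 3·5^n − 2 for all n ≥ 1.

s(n) = 3·5^n − 2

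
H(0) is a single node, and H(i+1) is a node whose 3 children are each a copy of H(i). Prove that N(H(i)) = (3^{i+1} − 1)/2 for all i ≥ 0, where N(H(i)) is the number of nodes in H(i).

Base case: N(H(0)) = 1, and (3^{0+1} − 1)/2 = 1.
Assume N(H(k)) = (3^{k+1} − 1)/2.
Then N(H(k+1)) = 1 + 3N(H(k)) = 1 + 3·(3^{k+1} − 1)/2 = 1 + (3^{k+2} − 3)/2 = (2 + 3^{k+2} − 3)/2 = (3^{k+2} − 1)/2.
By induction, N(H(i)) = (3^{i+1} − 1)/2 for all i ≥ 0.

N(H(i)) = (3^{i+1} − 1)/2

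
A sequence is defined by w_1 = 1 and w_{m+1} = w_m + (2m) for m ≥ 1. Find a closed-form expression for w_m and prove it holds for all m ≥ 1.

Claim: w_m = m^2 − m + 1.

Base case: w_1 = 1, and 1^2 − 1 + 1 = 1.
Assume w_r = r^2 − r + 1.
Then w_{r+1} = w_r + (2r) = (r^2 − r + 1) + (2r) = r^2 + r + 1,
and (r+1)^2 − (r+1) + 1 = r^2 + r + 1.
By induction, w_m = m^2 − m + 1 for all m ≥ 1.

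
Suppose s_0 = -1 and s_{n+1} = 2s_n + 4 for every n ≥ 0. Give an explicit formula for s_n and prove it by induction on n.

Claim: s_n = 3·2^n − 4.

Base case: s_0 = -1, and 3·2^0 − 4 = 3 − 4 = -1.
Assume s_m = 3·2^m − 4 for some m ≥ 0.
Then s_{m+1} = 2s_m + 4 = 2·(3·2^m − 4) + 4 = 6·2^m − 8 + 4 = 3·2^{m+1} − 4.
So the formula holds for m+1, and by induction s_n = 3·2^n − 4 for all n ≥ 0.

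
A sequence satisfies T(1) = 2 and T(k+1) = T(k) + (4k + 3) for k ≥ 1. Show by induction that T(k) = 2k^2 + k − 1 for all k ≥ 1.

Base case: T(1) = 2, and 2·1^2 + 1 − 1 = 2.
Assume T(r) = 2r^2 + r − 1.
Then T(r+1) = T(r) + (4r + 3) = (2r^2 + r − 1) + (4r + 3) = 2r^2 + 5r + 2,
and 2·(r+1)^2 + (r+1) − 1 = 2r^2 + 5r + 2.
Hence T(k) = 2k^2 + k − 1 for every k ≥ 1, by induction.

T(k) = 2k^2 + k − 1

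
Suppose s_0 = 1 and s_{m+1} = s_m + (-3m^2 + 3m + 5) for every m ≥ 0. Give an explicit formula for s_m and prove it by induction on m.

Claim: s_m = -m^3 + 3m^2 + 3m + 1.

Base case: s_0 = 1, and -0^3 + 3·0^2 + 3·0 + 1 = 1.
Assume s_j = -j^3 + 3j^2 + 3j + 1.
Then s_{j+1} = s_j + (-3j^2 + 3j + 5) = (-j^3 + 3j^2 + 3j + 1) + (-3j^2 + 3j + 5) = -j^3 + 6j + 6,
and -(j+1)^3 + 3·(j+1)^2 + 3·(j+1) + 1 = -j^3 + 6j + 6.
By induction, s_m = -m^3 + 3m^2 + 3m + 1 for all m ≥ 0.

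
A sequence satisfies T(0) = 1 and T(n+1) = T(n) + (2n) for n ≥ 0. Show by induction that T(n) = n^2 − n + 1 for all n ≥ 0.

Base case: T(0) = 1, and 0^2 − 0 + 1 = 1.
Assume T(r) = r^2 − r + 1.
Then T(r+1) = T(r) + (2r) = (r^2 − r + 1) + (2r) = r^2 + r + 1,
and (r+1)^2 − (r+1) + 1 = r^2 + r + 1.
By induction, T(n) = n^2 − n + 1 for all n ≥ 0.

T(n) = n^2 − n + 1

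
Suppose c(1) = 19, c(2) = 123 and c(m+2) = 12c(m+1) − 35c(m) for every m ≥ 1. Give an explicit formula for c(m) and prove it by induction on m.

Claim: c(m) = 2·7^m + 5^m.

Base cases: c(1) = 19 and 2·7^1 + 5^1 = 19; c(2) = 123 and 2·7^2 + 5^2 = 123.
Assume c(i) = 2·7^i + 5^i for all 1 ≤ i ≤ j, where j ≥ 2.
Then c(j+1) = 12c(j) − 35c(j−1) = 12·(2·7^j + 5^j) − 35·(2·7^{j−1} + 5^{j−1}) = 2·(12·7 − 35)7^{j−1} + (12·5 − 35)5^{j−1} = 98·7^{j−1} + 25·5^{j−1} = 2·7^{j+1} + 5^{j+1}.
Hence c(m) = 2·7^m + 5^m for every m ≥ 1, by strong induction.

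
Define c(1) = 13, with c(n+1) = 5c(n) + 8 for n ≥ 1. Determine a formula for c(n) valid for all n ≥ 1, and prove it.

Claim: c(n) = 3·5^n − 2.

Base case: c(1) = 13, and 3·5^1 − 2 = 15 − 2 = 13.
Assume c(m) = 3·5^m − 2 for some m ≥ 1.
Then c(m+1) = 5c(m) + 8 = 5·(3·5^m − 2) + 8 = 15·5^m − 10 + 8 = 3·5^{m+1} − 2.
Hence c(n) = 3·5^n − 2 for every n ≥ 1, by induction.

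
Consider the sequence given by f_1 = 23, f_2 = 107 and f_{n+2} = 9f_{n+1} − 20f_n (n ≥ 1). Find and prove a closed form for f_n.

Claim: f_n = 3·5^n + 2·4^n.

Base cases: f_1 = 23 and 3·5^1 + 2·4^1 = 23; f_2 = 107 and 3·5^2 + 2·4^2 = 107.
Assume f_j = 3·5^j + 2·4^j for all 1 ≤ j ≤ r, where r ≥ 2.
Then f_{r+1} = 9f_r − 20f_{r−1} = 9·(3·5^r + 2·4^r) − 20·(3·5^{r−1} + 2·4^{r−1}) = 3·(9·5 − 20)5^{r−1} + 2·(9·4 − 20)4^{r−1} = 75·5^{r−1} + 32·4^{r−1} = 3·5^{r+1} + 2·4^{r+1}.
By strong induction, f_n = 3·5^n + 2·4^n for all n ≥ 1.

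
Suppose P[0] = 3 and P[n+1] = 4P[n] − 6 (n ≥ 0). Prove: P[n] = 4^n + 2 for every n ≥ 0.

Base case: P[0] = 3, and 4^0 + 2 = 1 + 2 = 3.
Assume P[m] = 4^m + 2 for some m ≥ 0.
Then P[m+1] = 4P[m] − 6 = 4·(4^m + 2) − 6 = 4^{m+1} + 8 − 6 = 4^{m+1} + 2.
This completes the inductive step, so P[n] = 4^n + 2 for all n ≥ 0.

P[n] = 4^n + 2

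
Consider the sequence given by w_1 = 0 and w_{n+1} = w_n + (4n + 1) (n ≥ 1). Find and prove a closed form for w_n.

Claim: w_n = 2n^2 − n − 1.

Base case: w_1 = 0, and 2·1^2 − 1 − 1 = 0.
Assume w_m = 2m^2 − m − 1.
Then w_{m+1} = w_m + (4m + 1) = (2m^2 − m − 1) + (4m + 1) = 2m^2 + 3m,
and 2·(m+1)^2 − (m+1) − 1 = 2m^2 + 3m.
This completes the inductive step, so w_n = 2n^2 − n − 1 for all n ≥ 1.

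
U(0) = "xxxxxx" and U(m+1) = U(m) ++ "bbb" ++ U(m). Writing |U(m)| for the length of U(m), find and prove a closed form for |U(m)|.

Claim: |U(m)| = 9·2^m − 3.

Base case: |U(0)| = 6, and 9·2^0 − 3 = 6.
Assume |U(j)| = 9·2^j − 3.
Then |U(j+1)| = |U(j)| + 3 + |U(j)| = 2|U(j)| + 3 = 2(9·2^j − 3) + 3 = 9·2^{j+1} − 6 + 3 = 9·2^{j+1} − 3.
So the formula holds for j+1, and by induction |U(m)| = 9·2^m − 3 for all m ≥ 0.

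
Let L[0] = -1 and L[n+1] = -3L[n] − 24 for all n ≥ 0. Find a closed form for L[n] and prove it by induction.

Claim: L[n] = 5·(-3)^n − 6.

Base case: L[0] = -1, and 5·(-3)^0 − 6 = 5 − 6 = -1.
Assume L[k] = 5·(-3)^k − 6 for some k ≥ 0.
Then L[k+1] = -3L[k] − 24 = -3·(5·(-3)^k − 6) − 24 = -15·(-3)^k + 18 − 24 = 5·(-3)^{k+1} − 6.
This completes the inductive step, so L[n] = 5·(-3)^n − 6 for all n ≥ 0.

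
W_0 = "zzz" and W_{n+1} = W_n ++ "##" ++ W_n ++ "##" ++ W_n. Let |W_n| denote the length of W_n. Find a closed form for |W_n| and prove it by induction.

Claim: |W_n| = 5·3^n − 2.

Base case: |W_0| = 3, and 5·3^0 − 2 = 3.
Assume |W_m| = 5·3^m − 2.
Then |W_{m+1}| = 3|W_m| + 4 = 3(5·3^m − 2) + 4 = 5·3^{m+1} − 6 + 4 = 5·3^{m+1} − 2.
This completes the inductive step, so |W_n| = 5·3^n − 2 for all n ≥ 0.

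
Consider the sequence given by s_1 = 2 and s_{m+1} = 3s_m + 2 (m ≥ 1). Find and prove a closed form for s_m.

Claim: s_m = 3^m − 1.

Base case: s_1 = 2, and 3^1 − 1 = 3 − 1 = 2.
Assume s_j = 3^j − 1 for some j ≥ 1.
Then s_{j+1} = 3s_j + 2 = 3·(3^j − 1) + 2 = 3^{j+1} − 3 + 2 = 3^{j+1} − 1.
By induction, s_m = 3^m − 1 for all m ≥ 1.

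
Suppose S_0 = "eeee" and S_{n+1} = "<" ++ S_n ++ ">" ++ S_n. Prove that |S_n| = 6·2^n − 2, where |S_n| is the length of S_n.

Base case: |S_0| = 4, and 6·2^0 − 2 = 4.
Assume |S_k| = 6·2^k − 2.
Then |S_{k+1}| = 1 + |S_k| + 1 + |S_k| = 2|S_k| + 2 = 2(6·2^k − 2) + 2 = 6·2^{k+1} − 4 + 2 = 6·2^{k+1} − 2.
So the formula holds for k+1, and by induction |S_n| = 6·2^n − 2 for all n ≥ 0.

|S_n| = 6·2^n − 2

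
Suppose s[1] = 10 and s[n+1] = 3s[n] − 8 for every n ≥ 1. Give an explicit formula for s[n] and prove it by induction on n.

Claim: s[n] = 2·3^n + 4.

Base case: s[1] = 10, and 2·3^1 + 4 = 6 + 4 = 10.
Assume s[m] = 2·3^m + 4 for some m ≥ 1.
Then s[m+1] = 3s[m] − 8 = 3·(2·3^m + 4) − 8 = 6·3^m + 12 − 8 = 2·3^{m+1} + 4.
This completes the inductive step, so s[n] = 2·3^n + 4 for all n ≥ 1.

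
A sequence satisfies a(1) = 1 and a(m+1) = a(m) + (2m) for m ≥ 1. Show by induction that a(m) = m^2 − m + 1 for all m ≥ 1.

Base case: a(1) = 1, and 1^2 − 1 + 1 = 1.
Assume a(j) = j^2 − j + 1.
Then a(j+1) = a(j) + (2j) = (j^2 − j + 1) + (2j) = j^2 + j + 1,
and (j+1)^2 − (j+1) + 1 = j^2 + j + 1.
By induction, a(m) = m^2 − m + 1 for all m ≥ 1.

a(m) = m^2 − m + 1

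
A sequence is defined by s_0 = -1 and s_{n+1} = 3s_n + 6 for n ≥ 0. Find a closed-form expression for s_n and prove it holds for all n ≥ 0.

Claim: s_n = 2·3^n − 3.

Base case: s_0 = -1, and 2·3^0 − 3 = 2 − 3 = -1.
Assume s_r = 2·3^r − 3 for some r ≥ 0.
Then s_{r+1} = 3s_r + 6 = 3·(2·3^r − 3) + 6 = 6·3^r − 9 + 6 = 2·3^{r+1} − 3.
Hence s_n = 2·3^n − 3 for every n ≥ 0, by induction.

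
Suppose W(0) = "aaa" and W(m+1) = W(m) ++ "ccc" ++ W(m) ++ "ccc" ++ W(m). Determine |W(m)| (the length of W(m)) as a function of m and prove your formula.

Claim: |W(m)| = 6·3^m − 3.

Base case: |W(0)| = 3, and 6·3^0 − 3 = 3.
Assume |W(k)| = 6·3^k − 3.
Then |W(k+1)| = 3|W(k)| + 6 = 3(6·3^k − 3) + 6 = 6·3^{k+1} − 9 + 6 = 6·3^{k+1} − 3.
By induction, |W(m)| = 6·3^m − 3 for all m ≥ 0.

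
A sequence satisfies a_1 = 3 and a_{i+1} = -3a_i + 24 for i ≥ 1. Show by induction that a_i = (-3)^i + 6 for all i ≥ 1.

Base case: a_1 = 3, and (-3)^1 + 6 = -3 + 6 = 3.
Assume a_k = (-3)^k + 6 for some k ≥ 1.
Then a_{k+1} = -3a_k + 24 = -3·((-3)^k + 6) + 24 = -3·(-3)^k − 18 + 24 = (-3)^{k+1} + 6.
By induction, a_i = (-3)^i + 6 for all i ≥ 1.

a_i = (-3)^i + 6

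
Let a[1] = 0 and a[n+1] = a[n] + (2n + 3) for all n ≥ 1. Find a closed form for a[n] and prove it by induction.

Claim: a[n] = n^2 + 2n − 3.

Base case: a[1] = 0, and 1^2 + 2·1 − 3 = 0.
Assume a[k] = k^2 + 2k − 3.
Then a[k+1] = a[k] + (2k + 3) = (k^2 + 2k − 3) + (2k + 3) = k^2 + 4k,
and (k+1)^2 + 2·(k+1) − 3 = k^2 + 4k.
Hence a[n] = n^2 + 2n − 3 for every n ≥ 1, by induction.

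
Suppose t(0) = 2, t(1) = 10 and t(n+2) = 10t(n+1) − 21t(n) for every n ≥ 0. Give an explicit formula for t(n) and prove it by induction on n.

Claim: t(n) = 3^n + 7^n.

Base cases: t(0) = 2 and 3^0 + 7^0 = 2; t(1) = 10 and 3^1 + 7^1 = 10.
Assume t(j) = 3^j + 7^j for all 0 ≤ j ≤ k, where k ≥ 1.
Then t(k+1) = 10t(k) − 21t(k−1) = 10·(3^k + 7^k) − 21·(3^{k−1} + 7^{k−1}) = (10·3 − 21)3^{k−1} + (10·7 − 21)7^{k−1} = 9·3^{k−1} + 49·7^{k−1} = 3^{k+1} + 7^{k+1}.
This completes the inductive step, so t(n) = 3^n + 7^n for all n ≥ 0.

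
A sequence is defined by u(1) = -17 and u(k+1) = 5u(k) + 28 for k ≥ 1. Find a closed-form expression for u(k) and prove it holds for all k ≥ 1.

Claim: u(k) = -2·5^k − 7.

Base case: u(1) = -17, and -2·5^1 − 7 = -10 − 7 = -17.
Assume u(m) = -2·5^m − 7 for some m ≥ 1.
Then u(m+1) = 5u(m) + 28 = 5·(-2·5^m − 7) + 28 = -10·5^m − 35 + 28 = -2·5^{m+1} − 7.
This completes the inductive step, so u(k) = -2·5^k − 7 for all k ≥ 1.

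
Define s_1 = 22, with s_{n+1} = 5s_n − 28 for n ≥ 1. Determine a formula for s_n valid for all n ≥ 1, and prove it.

Claim: s_n = 3·5^n + 7.

Base case: s_1 = 22, and 3·5^1 + 7 = 15 + 7 = 22.
Assume s_j = 3·5^j + 7 for some j ≥ 1.
Then s_{j+1} = 5s_j − 28 = 5·(3·5^j + 7) − 28 = 15·5^j + 35 − 28 = 3·5^{j+1} + 7.
This completes the inductive step, so s_n = 3·5^n + 7 for all n ≥ 1.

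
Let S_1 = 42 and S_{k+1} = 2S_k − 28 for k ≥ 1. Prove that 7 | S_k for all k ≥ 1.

Base case: S_1 = 42 = 7·6, so 7 | S_1.
Assume 7 | S_r, so S_r = 7t for some integer t.
Then S_{r+1} = 2S_r − 28 = 2·(7t) − 28 = 7(2t − 4), so 7 | S_{r+1}.
So the property holds for r+1, and by induction 7 | S_k for all k ≥ 1.

7 | S_k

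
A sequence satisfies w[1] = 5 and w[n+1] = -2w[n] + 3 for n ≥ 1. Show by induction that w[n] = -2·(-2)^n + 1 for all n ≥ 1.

Base case: w[1] = 5, and -2·(-2)^1 + 1 = 4 + 1 = 5.
Assume w[j] = -2·(-2)^j + 1 for some j ≥ 1.
Then w[j+1] = -2w[j] + 3 = -2·(-2·(-2)^j + 1) + 3 = 4·(-2)^j − 2 + 3 = -2·(-2)^{j+1} + 1.
Hence w[n] = -2·(-2)^n + 1 for every n ≥ 1, by induction.

w[n] = -2·(-2)^n + 1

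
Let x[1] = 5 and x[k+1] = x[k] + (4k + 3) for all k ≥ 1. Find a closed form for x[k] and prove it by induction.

Claim: x[k] = 2k^2 + k + 2.

Base case: x[1] = 5, and 2·1^2 + 1 + 2 = 5.
Assume x[j] = 2j^2 + j + 2.
Then x[j+1] = x[j] + (4j + 3) = (2j^2 + j + 2) + (4j + 3) = 2j^2 + 5j + 5,
and 2·(j+1)^2 + (j+1) + 2 = 2j^2 + 5j + 5.
This completes the inductive step, so x[k] = 2k^2 + k + 2 for all k ≥ 1.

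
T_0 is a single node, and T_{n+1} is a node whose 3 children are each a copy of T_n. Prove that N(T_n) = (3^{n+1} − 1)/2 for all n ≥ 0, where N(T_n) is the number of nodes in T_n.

Base case: N(T_0) = 1, and (3^{0+1} − 1)/2 = 1.
Assume N(T_j) = (3^{j+1} − 1)/2.
Then N(T_{j+1}) = 1 + 3N(T_j) = 1 + 3·(3^{j+1} − 1)/2 = 1 + (3^{j+2} − 3)/2 = (2 + 3^{j+2} − 3)/2 = (3^{j+2} − 1)/2.
By induction, N(T_n) = (3^{n+1} − 1)/2 for all n ≥ 0.

N(T_n) = (3^{n+1} − 1)/2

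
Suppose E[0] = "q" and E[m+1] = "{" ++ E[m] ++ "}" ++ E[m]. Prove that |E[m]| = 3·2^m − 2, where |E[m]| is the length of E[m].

Base case: |E[0]| = 1, and 3·2^0 − 2 = 1.
Assume |E[k]| = 3·2^k − 2.
Then |E[k+1]| = 1 + |E[k]| + 1 + |E[k]| = 2|E[k]| + 2 = 2(3·2^k − 2) + 2 = 3·2^{k+1} − 4 + 2 = 3·2^{k+1} − 2.
So the formula holds for k+1, and by induction |E[m]| = 3·2^m − 2 for all m ≥ 0.

|E[m]| = 3·2^m − 2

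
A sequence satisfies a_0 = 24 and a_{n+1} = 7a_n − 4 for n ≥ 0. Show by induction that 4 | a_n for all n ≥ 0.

Base case: a_0 = 24 = 4·6, so 4 | a_0.
Assume 4 | a_r, so a_r = 4t for some integer t.
Then a_{r+1} = 7a_r − 4 = 7·(4t) − 4 = 4(7t − 1), so 4 | a_{r+1}.
Hence 4 | a_n for every n ≥ 0, by induction.

4 | a_n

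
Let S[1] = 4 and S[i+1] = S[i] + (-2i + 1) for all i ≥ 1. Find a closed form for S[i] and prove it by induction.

Claim: S[i] = -i^2 + 2i + 3.

Base case: S[1] = 4, and -1^2 + 2·1 + 3 = 4.
Assume S[r] = -r^2 + 2r + 3.
Then S[r+1] = S[r] + (-2r + 1) = (-r^2 + 2r + 3) + (-2r + 1) = -r^2 + 4,
and -(r+1)^2 + 2·(r+1) + 3 = -r^2 + 4.
By induction, S[i] = -i^2 + 2i + 3 for all i ≥ 1.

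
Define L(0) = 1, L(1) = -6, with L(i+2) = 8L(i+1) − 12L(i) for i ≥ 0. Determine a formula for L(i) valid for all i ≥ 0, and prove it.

Claim: L(i) = 3·2^i − 2·6^i.

Base cases: L(0) = 1 and 3·2^0 − 2·6^0 = 1; L(1) = -6 and 3·2^1 − 2·6^1 = -6.
Assume L(j) = 3·2^j − 2·6^j for all 0 ≤ j ≤ r, where r ≥ 1.
Then L(r+1) = 8L(r) − 12L(r−1) = 8·(3·2^r − 2·6^r) − 12·(3·2^{r−1} − 2·6^{r−1}) = 3·(8·2 − 12)2^{r−1} − 2·(8·6 − 12)6^{r−1} = 12·2^{r−1} − 72·6^{r−1} = 3·2^{r+1} − 2·6^{r+1}.
By strong induction, L(i) = 3·2^i − 2·6^i for all i ≥ 0.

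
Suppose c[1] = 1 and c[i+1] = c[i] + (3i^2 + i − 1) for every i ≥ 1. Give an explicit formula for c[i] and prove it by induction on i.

Claim: c[i] = i^3 − i^2 − i + 2.

Base case: c[1] = 1, and 1^3 − 1^2 − 1 + 2 = 1.
Assume c[m] = m^3 − m^2 − m + 2.
Then c[m+1] = c[m] + (3m^2 + m − 1) = (m^3 − m^2 − m + 2) + (3m^2 + m − 1) = m^3 + 2m^2 + 1,
and (m+1)^3 − (m+1)^2 − (m+1) + 2 = m^3 + 2m^2 + 1.
Hence c[i] = i^3 − i^2 − i + 2 for every i ≥ 1, by induction.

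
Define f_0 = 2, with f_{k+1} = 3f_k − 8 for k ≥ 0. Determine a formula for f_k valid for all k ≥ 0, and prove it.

Claim: f_k = -2·3^k + 4.

Base case: f_0 = 2, and -2·3^0 + 4 = -2 + 4 = 2.
Assume f_m = -2·3^m + 4 for some m ≥ 0.
Then f_{m+1} = 3f_m − 8 = 3·(-2·3^m + 4) − 8 = -6·3^m + 12 − 8 = -2·3^{m+1} + 4.
So the formula holds for m+1, and by induction f_k = -2·3^k + 4 for all k ≥ 0.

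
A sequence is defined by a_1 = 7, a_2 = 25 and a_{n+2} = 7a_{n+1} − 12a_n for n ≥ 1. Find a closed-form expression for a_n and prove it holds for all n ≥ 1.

Claim: a_n = 3^n + 4^n.

Base cases: a_1 = 7 and 3^1 + 4^1 = 7; a_2 = 25 and 3^2 + 4^2 = 25.
Assume a_j = 3^j + 4^j for all 1 ≤ j ≤ r, where r ≥ 2.
Then a_{r+1} = 7a_r − 12a_{r−1} = 7·(3^r + 4^r) − 12·(3^{r−1} + 4^{r−1}) = (7·3 − 12)3^{r−1} + (7·4 − 12)4^{r−1} = 9·3^{r−1} + 16·4^{r−1} = 3^{r+1} + 4^{r+1}.
Hence a_n = 3^n + 4^n for every n ≥ 1, by strong induction.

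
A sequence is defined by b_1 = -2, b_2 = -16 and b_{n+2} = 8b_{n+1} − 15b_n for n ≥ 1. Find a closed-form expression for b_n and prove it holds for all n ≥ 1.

Claim: b_n = -5^n + 3^n.

Base cases: b_1 = -2 and -5^1 + 3^1 = -2; b_2 = -16 and -5^2 + 3^2 = -16.
Assume b_i = -5^i + 3^i for all 1 ≤ i ≤ j, where j ≥ 2.
Then b_{j+1} = 8b_j − 15b_{j−1} = 8·(-5^j + 3^j) − 15·(-5^{j−1} + 3^{j−1}) = -(8·5 − 15)5^{j−1} + (8·3 − 15)3^{j−1} = -25·5^{j−1} + 9·3^{j−1} = -5^{j+1} + 3^{j+1}.
Hence b_n = -5^n + 3^n for every n ≥ 1, by strong induction.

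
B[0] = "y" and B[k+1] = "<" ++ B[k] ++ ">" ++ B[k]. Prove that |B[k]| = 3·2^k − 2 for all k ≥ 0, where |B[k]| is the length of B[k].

Base case: |B[0]| = 1, and 3·2^0 − 2 = 1.
Assume |B[j]| = 3·2^j − 2.
Then |B[j+1]| = 1 + |B[j]| + 1 + |B[j]| = 2|B[j]| + 2 = 2(3·2^j − 2) + 2 = 3·2^{j+1} − 4 + 2 = 3·2^{j+1} − 2.
Hence |B[k]| = 3·2^k − 2 for every k ≥ 0, by induction.

|B[k]| = 3·2^k − 2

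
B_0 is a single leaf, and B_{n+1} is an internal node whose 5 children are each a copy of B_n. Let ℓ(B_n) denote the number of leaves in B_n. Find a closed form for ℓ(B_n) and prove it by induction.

Claim: ℓ(B_n) = 5^n.

Base case: ℓ(B_0) = 1, and 5^0 = 1.
Assume ℓ(B_k) = 5^k.
Then ℓ(B_{k+1}) = 5·ℓ(B_k) = 5·5^k = 5^{k+1}.
By induction, ℓ(B_n) = 5^n for all n ≥ 0.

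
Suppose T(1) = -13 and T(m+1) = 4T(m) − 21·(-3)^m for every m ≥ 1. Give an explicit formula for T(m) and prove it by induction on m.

Claim: T(m) = -4^m + 3·(-3)^m.

Base case: T(1) = -13, and -4^1 + 3·(-3)^1 = -4 − 9 = -13.
Assume T(j) = -4^j + 3·(-3)^j for some j ≥ 1.
Then T(j+1) = 4T(j) − 21·(-3)^j = 4·(-4^j + 3·(-3)^j) − 21·(-3)^j = -4^{j+1} + 12·(-3)^j − 21·(-3)^j = -4^{j+1} − 9·(-3)^j = -4^{j+1} + 3·(-3)^{j+1}.
So the formula holds for j+1, and by induction T(m) = -4^m + 3·(-3)^m for all m ≥ 1.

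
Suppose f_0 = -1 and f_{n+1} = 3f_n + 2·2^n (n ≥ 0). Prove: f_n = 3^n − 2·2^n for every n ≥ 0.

Base case: f_0 = -1, and 3^0 − 2·2^0 = 1 − 2 = -1.
Assume f_m = 3^m − 2·2^m for some m ≥ 0.
Then f_{m+1} = 3f_m + 2·2^m = 3·(3^m − 2·2^m) + 2·2^m = 3^{m+1} − 6·2^m + 2·2^m = 3^{m+1} − 4·2^m = 3^{m+1} − 2·2^{m+1}.
Hence f_n = 3^n − 2·2^n for every n ≥ 0, by induction.

f_n = 3^n − 2·2^n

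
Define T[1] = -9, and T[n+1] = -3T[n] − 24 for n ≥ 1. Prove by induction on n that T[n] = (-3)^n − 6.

Base case: T[1] = -9, and (-3)^1 − 6 = -3 − 6 = -9.
Assume T[j] = (-3)^j − 6 for some j ≥ 1.
Then T[j+1] = -3T[j] − 24 = -3·((-3)^j − 6) − 24 = -3·(-3)^j + 18 − 24 = (-3)^{j+1} − 6.
Hence T[n] = (-3)^n − 6 for every n ≥ 1, by induction.

T[n] = (-3)^n − 6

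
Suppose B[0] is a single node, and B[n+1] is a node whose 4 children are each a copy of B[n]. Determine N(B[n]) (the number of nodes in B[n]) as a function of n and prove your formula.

Claim: N(B[n]) = (4^{n+1} − 1)/3.

Base case: N(B[0]) = 1, and (4^{0+1} − 1)/3 = 1.
Assume N(B[r]) = (4^{r+1} − 1)/3.
Then N(B[r+1]) = 1 + 4N(B[r]) = 1 + 4·(4^{r+1} − 1)/3 = 1 + (4^{r+2} − 4)/3 = (3 + 4^{r+2} − 4)/3 = (4^{r+2} − 1)/3.
This completes the inductive step, so N(B[n]) = (4^{n+1} − 1)/3 for all n ≥ 0.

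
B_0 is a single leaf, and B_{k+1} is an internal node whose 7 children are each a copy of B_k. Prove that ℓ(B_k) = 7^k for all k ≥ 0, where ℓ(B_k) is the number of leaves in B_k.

Base case: ℓ(B_0) = 1, and 7^0 = 1.
Assume ℓ(B_r) = 7^r.
Then ℓ(B_{r+1}) = 7·ℓ(B_r) = 7·7^r = 7^{r+1}.
This completes the inductive step, so ℓ(B_k) = 7^k for all k ≥ 0.

ℓ(B_k) = 7^k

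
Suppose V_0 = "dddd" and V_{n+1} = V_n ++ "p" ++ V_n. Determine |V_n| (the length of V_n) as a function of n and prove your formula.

Claim: |V_n| = 5·2^n − 1.

Base case: |V_0| = 4, and 5·2^0 − 1 = 4.
Assume |V_r| = 5·2^r − 1.
Then |V_{r+1}| = |V_r| + 1 + |V_r| = 2|V_r| + 1 = 2(5·2^r − 1) + 1 = 5·2^{r+1} − 2 + 1 = 5·2^{r+1} − 1.
This completes the inductive step, so |V_n| = 5·2^n − 1 for all n ≥ 0.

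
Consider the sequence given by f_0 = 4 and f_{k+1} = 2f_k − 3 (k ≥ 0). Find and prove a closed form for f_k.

Claim: f_k = 2^k + 3.

Base case: f_0 = 4, and 2^0 + 3 = 1 + 3 = 4.
Assume f_r = 2^r + 3 for some r ≥ 0.
Then f_{r+1} = 2f_r − 3 = 2·(2^r + 3) − 3 = 2^{r+1} + 6 − 3 = 2^{r+1} + 3.
So the formula holds for r+1, and by induction f_k = 2^k + 3 for all k ≥ 0.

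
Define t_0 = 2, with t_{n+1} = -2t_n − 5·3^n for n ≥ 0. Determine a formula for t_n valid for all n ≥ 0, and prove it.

Claim: t_n = 3·(-2)^n − 3^n.

Base case: t_0 = 2, and 3·(-2)^0 − 3^0 = 3 − 1 = 2.
Assume t_k = 3·(-2)^k − 3^k for some k ≥ 0.
Then t_{k+1} = -2t_k − 5·3^k = -2·(3·(-2)^k − 3^k) − 5·3^k = 3·(-2)^{k+1} + 2·3^k − 5·3^k = 3·(-2)^{k+1} − 3·3^k = 3·(-2)^{k+1} − 3^{k+1}.
Hence t_n = 3·(-2)^n − 3^n for every n ≥ 0, by induction.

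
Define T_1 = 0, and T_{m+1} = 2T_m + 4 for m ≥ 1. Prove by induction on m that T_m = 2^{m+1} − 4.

Base case: T_1 = 0, and 2^{1+1} − 4 = 4 − 4 = 0.
Assume T_r = 2^{r+1} − 4 for some r ≥ 1.
Then T_{r+1} = 2T_r + 4 = 2·(2^{r+1} − 4) + 4 = 2^{r+2} − 8 + 4 = 2^{r+2} − 4.
This completes the inductive step, so T_m = 2^{m+1} − 4 for all m ≥ 1.

T_m = 2^{m+1} − 4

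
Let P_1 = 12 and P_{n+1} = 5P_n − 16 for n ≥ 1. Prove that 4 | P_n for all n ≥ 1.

Base case: P_1 = 12 = 4·3, so 4 | P_1.
Assume 4 | P_k, so P_k = 4t for some integer t.
Then P_{k+1} = 5P_k − 16 = 5·(4t) − 16 = 4(5t − 4), so 4 | P_{k+1}.
This completes the inductive step, so 4 | P_n for all n ≥ 1.

4 | P_n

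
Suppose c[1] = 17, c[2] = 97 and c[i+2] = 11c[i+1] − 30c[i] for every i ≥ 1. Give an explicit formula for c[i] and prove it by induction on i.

Claim: c[i] = 2·6^i + 5^i.

Base cases: c[1] = 17 and 2·6^1 + 5^1 = 17; c[2] = 97 and 2·6^2 + 5^2 = 97.
Assume c[j] = 2·6^j + 5^j for all 1 ≤ j ≤ m, where m ≥ 2.
Then c[m+1] = 11c[m] − 30c[m−1] = 11·(2·6^m + 5^m) − 30·(2·6^{m−1} + 5^{m−1}) = 2·(11·6 − 30)6^{m−1} + (11·5 − 30)5^{m−1} = 72·6^{m−1} + 25·5^{m−1} = 2·6^{m+1} + 5^{m+1}.
So the formula holds for m+1, and by strong induction c[i] = 2·6^i + 5^i for all i ≥ 1.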